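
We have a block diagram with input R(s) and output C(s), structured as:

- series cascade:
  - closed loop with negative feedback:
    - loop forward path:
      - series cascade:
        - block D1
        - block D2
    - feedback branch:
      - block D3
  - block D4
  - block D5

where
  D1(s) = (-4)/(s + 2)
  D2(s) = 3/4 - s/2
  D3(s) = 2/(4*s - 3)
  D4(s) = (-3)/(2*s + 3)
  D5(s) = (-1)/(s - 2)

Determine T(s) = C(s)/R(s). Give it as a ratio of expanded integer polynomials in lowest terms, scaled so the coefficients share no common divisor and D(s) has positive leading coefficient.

Step 1 - combine D1, D2 in series; result (2*s - 3)/(s + 2)
Step 2 - apply the feedback formula to (D1*D2), D3; result (8*s^2 - 18*s + 9)/(4*s^2 + 9*s - 12)
Step 3 - series reduction of [(D1*D2)/(1+(D1*D2)*D3)], D4, D5; the result is T(s) itself (integer coefficients, no common factor, positive leading denominator coefficient)

Answer: (24*s^2 - 54*s + 27)/(8*s^4 + 14*s^3 - 57*s^2 - 42*s + 72)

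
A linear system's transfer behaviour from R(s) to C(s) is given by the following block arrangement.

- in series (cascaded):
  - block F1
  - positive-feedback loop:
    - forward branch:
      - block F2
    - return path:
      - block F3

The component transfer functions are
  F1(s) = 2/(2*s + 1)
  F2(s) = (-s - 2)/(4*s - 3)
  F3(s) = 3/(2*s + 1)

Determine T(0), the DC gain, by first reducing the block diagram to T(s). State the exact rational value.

Answer: -4/3

Working:
(1) collapse the loop (F2 forward, F3 return); result (-2*s^2 - 5*s - 2)/(8*s^2 + s + 3)
(2) series reduction of F1, [F2/(1-F2*F3)]; result (-2*s - 4)/(8*s^2 + s + 3)
The step-2 result is T(s). Setting s = 0: T(0) = -4/3.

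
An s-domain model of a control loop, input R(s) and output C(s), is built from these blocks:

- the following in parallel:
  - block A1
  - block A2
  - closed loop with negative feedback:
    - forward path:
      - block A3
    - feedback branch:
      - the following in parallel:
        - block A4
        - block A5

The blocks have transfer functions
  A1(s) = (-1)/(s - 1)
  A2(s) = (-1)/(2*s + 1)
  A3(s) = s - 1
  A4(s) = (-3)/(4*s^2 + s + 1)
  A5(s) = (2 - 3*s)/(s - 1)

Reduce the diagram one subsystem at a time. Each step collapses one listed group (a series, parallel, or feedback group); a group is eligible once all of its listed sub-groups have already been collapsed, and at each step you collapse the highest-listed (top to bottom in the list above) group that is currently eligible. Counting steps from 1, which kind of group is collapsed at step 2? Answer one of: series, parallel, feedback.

Answer: feedback

Working:
Step 1. combine A4, A5 in parallel
Step 2. close the feedback loop around A3, (A4+A5)
Step 3. add A1, A2, [A3/(1+A3*(A4+A5))] (parallel)
At step 2 the group reduced is feedback.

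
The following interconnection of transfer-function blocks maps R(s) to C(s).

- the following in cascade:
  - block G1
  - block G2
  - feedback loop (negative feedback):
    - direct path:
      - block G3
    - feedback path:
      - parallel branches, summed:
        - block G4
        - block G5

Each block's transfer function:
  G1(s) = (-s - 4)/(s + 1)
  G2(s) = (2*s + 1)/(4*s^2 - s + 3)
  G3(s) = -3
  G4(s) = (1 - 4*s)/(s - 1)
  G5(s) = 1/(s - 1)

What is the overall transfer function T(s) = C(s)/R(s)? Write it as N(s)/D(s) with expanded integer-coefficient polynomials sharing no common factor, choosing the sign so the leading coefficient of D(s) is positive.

Step 1: combine G4, G5 in parallel = (2 - 4*s)/(s - 1)
Step 2: collapse the loop (G3 forward, (G4+G5) return) = (3 - 3*s)/(13*s - 7)
Step 3: combine G1, G2, [G3/(1+G3*(G4+G5))] in series: this yields T(s), and no further normalization is needed

Final answer: (6*s^3 + 21*s^2 - 15*s - 12)/(52*s^4 + 11*s^3 + 5*s^2 + 25*s - 21)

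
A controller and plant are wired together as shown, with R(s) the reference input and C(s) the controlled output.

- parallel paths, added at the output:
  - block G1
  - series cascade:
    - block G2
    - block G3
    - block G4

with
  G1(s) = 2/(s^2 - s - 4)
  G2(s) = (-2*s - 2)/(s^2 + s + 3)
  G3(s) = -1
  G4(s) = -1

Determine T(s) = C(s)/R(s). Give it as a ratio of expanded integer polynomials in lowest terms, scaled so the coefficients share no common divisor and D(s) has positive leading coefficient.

Answer: (-2*s^3 + 2*s^2 + 12*s + 14)/(s^4 - 2*s^2 - 7*s - 12)

Working:
[1] multiply G2, G3, G4 (series) -> (-2*s - 2)/(s^2 + s + 3)
[2] add G1, (G2*G3*G4) (parallel): this yields T(s), and no further normalization is needed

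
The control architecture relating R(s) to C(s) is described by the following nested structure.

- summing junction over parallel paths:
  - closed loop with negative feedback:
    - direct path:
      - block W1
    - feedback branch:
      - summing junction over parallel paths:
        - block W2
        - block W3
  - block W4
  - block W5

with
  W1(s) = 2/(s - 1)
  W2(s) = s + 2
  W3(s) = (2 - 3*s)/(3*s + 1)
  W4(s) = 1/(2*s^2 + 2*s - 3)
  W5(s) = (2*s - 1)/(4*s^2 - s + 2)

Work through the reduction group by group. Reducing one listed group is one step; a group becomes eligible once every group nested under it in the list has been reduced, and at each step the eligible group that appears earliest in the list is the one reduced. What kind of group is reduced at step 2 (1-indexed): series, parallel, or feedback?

Step 1 - add W2, W3 (parallel)
Step 2 - feedback reduction of W1, (W2+W3)
Step 3 - add [W1/(1+W1*(W2+W3))], W4, W5 (parallel)
So the answer for step 2 is feedback.

Hence the answer: feedback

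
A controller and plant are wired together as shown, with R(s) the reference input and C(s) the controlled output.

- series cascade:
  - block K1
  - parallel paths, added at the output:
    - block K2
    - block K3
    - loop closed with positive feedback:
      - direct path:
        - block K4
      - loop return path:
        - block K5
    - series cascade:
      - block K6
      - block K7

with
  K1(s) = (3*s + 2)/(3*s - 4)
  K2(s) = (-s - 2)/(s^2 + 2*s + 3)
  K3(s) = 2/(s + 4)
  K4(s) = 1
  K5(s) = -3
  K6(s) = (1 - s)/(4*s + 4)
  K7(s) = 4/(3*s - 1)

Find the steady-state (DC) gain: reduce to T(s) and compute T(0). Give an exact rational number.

First reduce the diagram to T(s).

1. apply the feedback formula to K4, K5, giving 1/4
2. series reduction of K6, K7, giving (1 - s)/(3*s^2 + 2*s - 1)
3. combine K2, K3, [K4/(1-K4*K5)], (K6*K7) in parallel, giving (3*s^5 + 28*s^4 + 8*s^3 - 12*s^2 + s + 44)/(12*s^5 + 80*s^4 + 176*s^3 + 208*s^2 + 52*s - 48)
4. series reduction of K1, (K2+K3+[K4/(1-K4*K5)]+(K6*K7)), giving (9*s^6 + 90*s^5 + 80*s^4 - 20*s^3 - 21*s^2 + 134*s + 88)/(36*s^6 + 192*s^5 + 208*s^4 - 80*s^3 - 676*s^2 - 352*s + 192)
DC gain: substitute s = 0 into T(s) from step 4: T(0) = 88/192 = 11/24.

Answer: 11/24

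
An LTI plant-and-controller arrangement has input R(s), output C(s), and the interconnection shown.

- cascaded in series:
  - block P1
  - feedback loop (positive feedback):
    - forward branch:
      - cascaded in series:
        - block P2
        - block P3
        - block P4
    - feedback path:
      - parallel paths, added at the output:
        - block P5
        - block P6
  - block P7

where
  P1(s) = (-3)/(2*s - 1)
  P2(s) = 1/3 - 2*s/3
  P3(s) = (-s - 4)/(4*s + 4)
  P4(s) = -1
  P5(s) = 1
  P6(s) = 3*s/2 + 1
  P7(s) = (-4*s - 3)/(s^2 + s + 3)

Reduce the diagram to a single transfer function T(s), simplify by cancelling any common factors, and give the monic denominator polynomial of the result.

The answer is s^5 + 35*s^4/6 + 29*s^3/2 + 45*s^2/2 + 64*s/3 + 4.

Reasoning:
Step 1 - cascade P2, P3, P4 gives (-2*s^2 - 7*s + 4)/(12*s + 12)
Step 2 - parallel reduction of P5, P6 gives 3*s/2 + 2
Step 3 - apply the feedback formula to (P2*P3*P4), (P5+P6) gives (-4*s^2 - 14*s + 8)/(6*s^3 + 29*s^2 + 40*s + 8)
Step 4 - reduce the series chain P1, [(P2*P3*P4)/(1-(P2*P3*P4)*(P5+P6))], P7 gives (-24*s^2 - 114*s - 72)/(6*s^5 + 35*s^4 + 87*s^3 + 135*s^2 + 128*s + 24)
T(s) is the step-4 result (common factors already cancelled). Leading coefficient of the denominator: 6. Divide through by 6 for the monic polynomial.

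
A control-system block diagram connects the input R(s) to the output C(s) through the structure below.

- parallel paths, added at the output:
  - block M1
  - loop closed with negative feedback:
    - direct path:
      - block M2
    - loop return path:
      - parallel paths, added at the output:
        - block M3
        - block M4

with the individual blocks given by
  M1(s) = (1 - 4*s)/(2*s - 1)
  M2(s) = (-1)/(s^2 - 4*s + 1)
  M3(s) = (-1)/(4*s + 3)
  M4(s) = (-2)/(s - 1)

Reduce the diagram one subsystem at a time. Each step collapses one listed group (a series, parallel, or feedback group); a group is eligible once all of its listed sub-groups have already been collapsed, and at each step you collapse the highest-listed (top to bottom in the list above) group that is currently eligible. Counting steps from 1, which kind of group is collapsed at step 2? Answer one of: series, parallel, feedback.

(1) reduce the parallel group M3, M4
(2) close the feedback loop around M2, (M3+M4)
(3) parallel reduction of M1, [M2/(1+M2*(M3+M4))]
The group at step 2 is a feedback group.

Hence the answer: feedback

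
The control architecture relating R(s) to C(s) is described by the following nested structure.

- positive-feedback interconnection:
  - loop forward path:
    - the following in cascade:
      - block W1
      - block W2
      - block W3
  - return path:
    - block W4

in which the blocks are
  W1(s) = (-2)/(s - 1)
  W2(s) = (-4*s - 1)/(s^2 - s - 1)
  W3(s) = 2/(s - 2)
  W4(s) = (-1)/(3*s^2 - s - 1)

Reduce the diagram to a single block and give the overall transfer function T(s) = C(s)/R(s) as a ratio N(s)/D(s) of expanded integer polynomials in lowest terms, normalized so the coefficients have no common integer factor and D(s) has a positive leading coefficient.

Step 1. combine W1, W2, W3 in series: (16*s + 4)/(s^4 - 4*s^3 + 4*s^2 + s - 2)
Step 2. reduce the feedback loop with forward (W1*W2*W3) and return W4: this yields T(s), and no further normalization is needed

Hence the answer: (48*s^3 - 4*s^2 - 20*s - 4)/(3*s^6 - 13*s^5 + 15*s^4 + 3*s^3 - 11*s^2 + 17*s + 6)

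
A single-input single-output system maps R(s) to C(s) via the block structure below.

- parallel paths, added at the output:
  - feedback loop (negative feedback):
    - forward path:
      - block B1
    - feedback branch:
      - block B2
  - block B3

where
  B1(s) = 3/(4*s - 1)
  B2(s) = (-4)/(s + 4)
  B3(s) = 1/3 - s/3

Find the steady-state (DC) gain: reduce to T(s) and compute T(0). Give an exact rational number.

Answer: -5/12

Working:
[1] apply the feedback formula to B1, B2: (3*s + 12)/(4*s^2 + 15*s - 16)
[2] reduce the parallel group [B1/(1+B1*B2)], B3: (-4*s^3 - 11*s^2 + 40*s + 20)/(12*s^2 + 45*s - 48)
Evaluating the step-2 result (the overall T(s)) at s = 0 gives T(0) = 20/(-48) = -5/12.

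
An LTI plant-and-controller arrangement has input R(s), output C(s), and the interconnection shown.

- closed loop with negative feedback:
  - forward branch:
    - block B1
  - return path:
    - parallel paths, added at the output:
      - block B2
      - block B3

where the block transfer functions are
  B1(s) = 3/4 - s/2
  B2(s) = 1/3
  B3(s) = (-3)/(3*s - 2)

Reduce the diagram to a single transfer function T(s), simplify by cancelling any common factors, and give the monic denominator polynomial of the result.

First reduce the diagram to T(s).

1. reduce the parallel group B2, B3 gives (3*s - 11)/(9*s - 6)
2. reduce the feedback loop with forward B1 and return (B2+B3) gives (18*s^2 - 39*s + 18)/(6*s^2 - 67*s + 57)
T(s) is the step-2 result (common factors already cancelled). Leading coefficient of the denominator: 6. Divide through by 6 for the monic polynomial.

Answer: s^2 - 67*s/6 + 19/2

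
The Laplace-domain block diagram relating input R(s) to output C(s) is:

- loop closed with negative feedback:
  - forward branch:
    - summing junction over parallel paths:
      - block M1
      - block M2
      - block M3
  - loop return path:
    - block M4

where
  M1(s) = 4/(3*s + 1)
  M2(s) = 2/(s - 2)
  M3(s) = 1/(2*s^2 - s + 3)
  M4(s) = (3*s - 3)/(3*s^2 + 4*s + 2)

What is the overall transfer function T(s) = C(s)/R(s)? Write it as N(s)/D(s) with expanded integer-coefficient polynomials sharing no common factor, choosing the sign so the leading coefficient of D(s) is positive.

The answer is (60*s^5 + 23*s^4 + 57*s^3 + 26*s^2 - 18*s - 40)/(18*s^6 - 15*s^5 + 50*s^4 - 142*s^3 + 100*s^2 - 203*s + 48).

Reasoning:
Step 1. combine M1, M2, M3 in parallel = (20*s^3 - 19*s^2 + 31*s - 20)/(6*s^4 - 13*s^3 + 10*s^2 - 13*s - 6)
Step 2. collapse the loop ((M1+M2+M3) forward, M4 return): this yields T(s), and no further normalization is needed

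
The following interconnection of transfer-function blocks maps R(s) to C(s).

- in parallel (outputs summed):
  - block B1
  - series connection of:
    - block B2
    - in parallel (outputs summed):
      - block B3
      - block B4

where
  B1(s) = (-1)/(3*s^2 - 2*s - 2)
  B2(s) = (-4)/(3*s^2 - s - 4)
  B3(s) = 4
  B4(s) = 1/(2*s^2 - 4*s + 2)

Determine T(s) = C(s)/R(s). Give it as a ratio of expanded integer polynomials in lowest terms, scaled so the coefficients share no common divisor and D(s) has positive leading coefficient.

(1) combine B3, B4 in parallel -> (8*s^2 - 16*s + 9)/(2*s^2 - 4*s + 2)
(2) reduce the series chain B2, (B3+B4) -> (-16*s^2 + 32*s - 18)/(3*s^4 - 7*s^3 + s^2 + 7*s - 4)
(3) add B1, (B2*(B3+B4)) (parallel), giving the overall T(s)

Therefore the answer is (-51*s^4 + 135*s^3 - 87*s^2 - 35*s + 40)/(9*s^6 - 27*s^5 + 11*s^4 + 33*s^3 - 28*s^2 - 6*s + 8).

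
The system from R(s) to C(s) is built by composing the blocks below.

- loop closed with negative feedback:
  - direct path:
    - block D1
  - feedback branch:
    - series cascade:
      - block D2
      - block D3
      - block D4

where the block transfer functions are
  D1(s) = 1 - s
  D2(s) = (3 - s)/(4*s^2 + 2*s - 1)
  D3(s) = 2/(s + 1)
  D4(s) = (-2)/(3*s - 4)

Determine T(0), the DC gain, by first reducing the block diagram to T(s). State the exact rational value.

Reducing step by step:

Step 1 - multiply D2, D3, D4 (series), giving (4*s - 12)/(12*s^4 + 2*s^3 - 21*s^2 - 7*s + 4)
Step 2 - close the feedback loop around D1, (D2*D3*D4), giving (-12*s^5 + 10*s^4 + 23*s^3 - 14*s^2 - 11*s + 4)/(12*s^4 + 2*s^3 - 25*s^2 + 9*s - 8)
Evaluating the step-2 result (the overall T(s)) at s = 0 gives T(0) = 4/(-8) = -1/2.

Answer: -1/2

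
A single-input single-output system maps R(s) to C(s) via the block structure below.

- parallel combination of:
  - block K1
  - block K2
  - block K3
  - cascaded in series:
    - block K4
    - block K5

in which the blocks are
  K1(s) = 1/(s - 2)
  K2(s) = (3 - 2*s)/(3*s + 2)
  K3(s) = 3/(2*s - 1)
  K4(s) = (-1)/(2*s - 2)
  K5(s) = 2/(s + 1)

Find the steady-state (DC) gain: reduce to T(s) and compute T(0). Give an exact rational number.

Step 1. multiply K4, K5 (series), giving (-1)/(s^2 - 1)
Step 2. sum the parallel branches K1, K2, K3, (K4*K5), giving (-4*s^5 + 31*s^4 - 32*s^3 - 28*s^2 + 34*s + 4)/(6*s^5 - 11*s^4 - 10*s^3 + 15*s^2 + 4*s - 4)
Step 2 gives the overall T(s). Then T(0) = 4/(-4) = -1.

Therefore the answer is -1.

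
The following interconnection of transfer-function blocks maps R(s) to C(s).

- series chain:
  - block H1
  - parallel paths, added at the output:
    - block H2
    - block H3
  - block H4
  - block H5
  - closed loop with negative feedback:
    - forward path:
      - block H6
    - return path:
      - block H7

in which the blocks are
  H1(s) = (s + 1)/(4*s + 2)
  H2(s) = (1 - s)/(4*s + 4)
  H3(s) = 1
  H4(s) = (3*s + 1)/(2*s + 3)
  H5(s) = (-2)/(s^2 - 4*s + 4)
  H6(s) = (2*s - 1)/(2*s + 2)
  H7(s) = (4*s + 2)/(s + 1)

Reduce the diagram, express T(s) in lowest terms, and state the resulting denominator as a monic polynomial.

The answer is s^6 - 8*s^5/5 - 81*s^4/20 + 37*s^3/10 + 5*s^2 + 6*s/5.

Reasoning:
(1) parallel reduction of H2, H3 gives (3*s + 5)/(4*s + 4)
(2) close the feedback loop around H6, H7 gives (2*s^2 + s - 1)/(10*s^2 + 4*s)
(3) cascade H1, (H2+H3), H4, H5, [H6/(1+H6*H7)] gives (-18*s^4 - 45*s^3 - 19*s^2 + 13*s + 5)/(160*s^6 - 256*s^5 - 648*s^4 + 592*s^3 + 800*s^2 + 192*s)
Step 3 gives the fully reduced T(s), with no common factor left to cancel. The denominator's leading coefficient is 160, so divide each of its coefficients by 160 to get the monic form.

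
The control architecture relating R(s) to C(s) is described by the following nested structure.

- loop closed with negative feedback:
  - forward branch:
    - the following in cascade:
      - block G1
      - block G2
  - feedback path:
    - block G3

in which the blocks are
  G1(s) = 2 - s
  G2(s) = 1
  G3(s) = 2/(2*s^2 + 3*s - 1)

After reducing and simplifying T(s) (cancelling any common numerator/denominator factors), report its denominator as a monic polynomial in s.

The answer is s^2 + s/2 + 3/2.

Reasoning:
Step 1: multiply G1, G2 (series): 2 - s
Step 2: feedback reduction of (G1*G2), G3: (-2*s^3 + s^2 + 7*s - 2)/(2*s^2 + s + 3)
The result of step 2 is T(s) in lowest terms. Its denominator has leading coefficient 2; dividing the denominator through by 2 makes it monic.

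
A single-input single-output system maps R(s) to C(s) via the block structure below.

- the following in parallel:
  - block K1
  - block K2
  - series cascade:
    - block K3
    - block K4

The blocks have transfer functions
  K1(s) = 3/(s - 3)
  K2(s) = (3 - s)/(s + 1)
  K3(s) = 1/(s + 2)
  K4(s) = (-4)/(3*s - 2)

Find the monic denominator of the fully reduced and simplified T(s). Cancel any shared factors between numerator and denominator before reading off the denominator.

The answer is s^4 - 2*s^3/3 - 7*s^2 - 4*s/3 + 4.

Reasoning:
[1] reduce the series chain K3, K4 = (-4)/(3*s^2 + 4*s - 4)
[2] sum the parallel branches K1, K2, (K3*K4) = (-3*s^4 + 23*s^3 + 18*s^2 - 52*s + 36)/(3*s^4 - 2*s^3 - 21*s^2 - 4*s + 12)
T(s) is the step-2 result (common factors already cancelled). Leading coefficient of the denominator: 3. Divide through by 3 for the monic polynomial.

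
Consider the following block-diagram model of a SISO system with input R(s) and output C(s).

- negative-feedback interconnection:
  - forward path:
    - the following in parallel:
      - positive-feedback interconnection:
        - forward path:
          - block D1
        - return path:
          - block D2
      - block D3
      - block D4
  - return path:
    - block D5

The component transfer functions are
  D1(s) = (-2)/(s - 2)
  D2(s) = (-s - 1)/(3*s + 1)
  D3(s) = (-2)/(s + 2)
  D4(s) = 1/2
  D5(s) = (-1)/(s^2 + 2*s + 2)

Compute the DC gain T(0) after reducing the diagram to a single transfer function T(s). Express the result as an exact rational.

[1] feedback reduction of D1, D2, giving (-6*s - 2)/(3*s^2 - 7*s - 4)
[2] combine [D1/(1-D1*D2)], D3, D4 in parallel, giving (3*s^3 - 25*s^2 - 18*s)/(6*s^3 - 2*s^2 - 36*s - 16)
[3] apply the feedback formula to ([D1/(1-D1*D2)]+D3+D4), D5, giving (3*s^5 - 19*s^4 - 62*s^3 - 86*s^2 - 36*s)/(6*s^5 + 10*s^4 - 31*s^3 - 67*s^2 - 86*s - 32)
DC gain: substitute s = 0 into T(s) from step 3: T(0) = 0/(-32) = 0.

Therefore the answer is 0.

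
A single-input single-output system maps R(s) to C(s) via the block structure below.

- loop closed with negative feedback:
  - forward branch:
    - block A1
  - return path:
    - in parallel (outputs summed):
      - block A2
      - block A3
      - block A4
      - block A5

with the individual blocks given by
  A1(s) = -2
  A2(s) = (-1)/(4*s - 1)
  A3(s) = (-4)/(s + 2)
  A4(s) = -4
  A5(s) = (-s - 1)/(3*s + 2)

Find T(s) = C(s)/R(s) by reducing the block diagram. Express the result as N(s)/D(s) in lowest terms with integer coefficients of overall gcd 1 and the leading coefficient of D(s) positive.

Reducing step by step:

Step 1. add A2, A3, A4, A5 (parallel) gives (-52*s^3 - 178*s^2 - 65*s + 22)/(12*s^3 + 29*s^2 + 8*s - 4)
Step 2. feedback reduction of A1, (A2+A3+A4+A5); the result is T(s) itself (integer coefficients, no common factor, positive leading denominator coefficient)

Answer: (-24*s^3 - 58*s^2 - 16*s + 8)/(116*s^3 + 385*s^2 + 138*s - 48)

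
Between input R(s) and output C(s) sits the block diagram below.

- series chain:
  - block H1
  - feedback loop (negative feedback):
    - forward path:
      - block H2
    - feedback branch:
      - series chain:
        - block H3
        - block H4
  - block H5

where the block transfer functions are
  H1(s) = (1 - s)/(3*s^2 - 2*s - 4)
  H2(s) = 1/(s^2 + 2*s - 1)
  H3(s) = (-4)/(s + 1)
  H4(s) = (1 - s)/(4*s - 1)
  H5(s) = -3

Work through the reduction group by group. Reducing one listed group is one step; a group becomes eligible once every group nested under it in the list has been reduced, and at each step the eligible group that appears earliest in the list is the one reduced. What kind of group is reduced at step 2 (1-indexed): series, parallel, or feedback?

Step 1 - series reduction of H3, H4
Step 2 - close the feedback loop around H2, (H3*H4)
Step 3 - series reduction of H1, [H2/(1+H2*(H3*H4))], H5
So the answer for step 2 is feedback.

Answer: feedback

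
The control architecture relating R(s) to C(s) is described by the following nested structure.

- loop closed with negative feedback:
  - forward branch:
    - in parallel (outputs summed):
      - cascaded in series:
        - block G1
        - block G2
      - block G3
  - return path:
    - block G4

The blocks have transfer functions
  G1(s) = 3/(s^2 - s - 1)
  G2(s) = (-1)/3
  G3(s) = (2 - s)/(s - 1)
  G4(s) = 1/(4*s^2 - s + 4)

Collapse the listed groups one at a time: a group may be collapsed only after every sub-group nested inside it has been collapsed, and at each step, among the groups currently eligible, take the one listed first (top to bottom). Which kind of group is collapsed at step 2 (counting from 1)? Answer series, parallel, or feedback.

The answer is parallel.

Reasoning:
[1] multiply G1, G2 (series)
[2] combine (G1*G2), G3 in parallel
[3] close the feedback loop around ((G1*G2)+G3), G4
So the answer for step 2 is parallel.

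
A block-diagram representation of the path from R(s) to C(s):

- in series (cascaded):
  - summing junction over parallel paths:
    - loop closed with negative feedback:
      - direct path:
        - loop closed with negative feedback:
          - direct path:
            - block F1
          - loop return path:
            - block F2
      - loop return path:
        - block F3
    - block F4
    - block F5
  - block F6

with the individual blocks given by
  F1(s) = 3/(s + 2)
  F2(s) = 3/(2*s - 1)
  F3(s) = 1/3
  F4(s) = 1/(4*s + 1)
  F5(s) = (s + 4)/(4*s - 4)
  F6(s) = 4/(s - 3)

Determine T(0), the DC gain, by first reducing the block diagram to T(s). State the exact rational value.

First reduce the diagram to T(s).

(1) collapse the loop (F1 forward, F2 return): (6*s - 3)/(2*s^2 + 3*s + 7)
(2) feedback reduction of [F1/(1+F1*F2)], F3: (6*s - 3)/(2*s^2 + 5*s + 6)
(3) reduce the parallel group [[F1/(1+F1*F2)]/(1+[F1/(1+F1*F2)]*F3)], F4, F5: (8*s^4 + 158*s^3 + 9*s^2 + 138*s + 12)/(32*s^4 + 56*s^3 + 28*s^2 - 92*s - 24)
(4) series reduction of ([[F1/(1+F1*F2)]/(1+[F1/(1+F1*F2)]*F3)]+F4+F5), F6: (8*s^4 + 158*s^3 + 9*s^2 + 138*s + 12)/(8*s^5 - 10*s^4 - 35*s^3 - 44*s^2 + 63*s + 18)
That last expression is T(s); at s = 0 only the constant terms survive, so T(0) = 12/18 = 2/3.

Answer: 2/3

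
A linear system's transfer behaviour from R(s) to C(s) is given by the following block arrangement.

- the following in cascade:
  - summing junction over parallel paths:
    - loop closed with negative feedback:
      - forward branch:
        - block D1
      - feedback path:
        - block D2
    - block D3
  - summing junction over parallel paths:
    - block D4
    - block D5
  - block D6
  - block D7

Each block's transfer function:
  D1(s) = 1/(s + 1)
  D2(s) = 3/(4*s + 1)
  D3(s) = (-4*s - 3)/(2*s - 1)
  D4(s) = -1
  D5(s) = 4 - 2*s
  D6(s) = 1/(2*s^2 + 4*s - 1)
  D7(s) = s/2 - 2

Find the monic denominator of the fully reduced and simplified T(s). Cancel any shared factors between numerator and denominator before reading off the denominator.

[1] feedback reduction of D1, D2 -> (4*s + 1)/(4*s^2 + 5*s + 4)
[2] reduce the parallel group [D1/(1+D1*D2)], D3 -> (-16*s^3 - 24*s^2 - 33*s - 13)/(8*s^3 + 6*s^2 + 3*s - 4)
[3] parallel reduction of D4, D5 -> 3 - 2*s
[4] series reduction of ([D1/(1+D1*D2)]+D3), (D4+D5), D6, D7 -> (32*s^5 - 128*s^4 - 6*s^3 - 49*s^2 + 253*s + 156)/(32*s^5 + 88*s^4 + 44*s^3 - 4*s^2 - 38*s + 8)
No further cancellation is possible in the step-4 result, so that is T(s). Its denominator becomes monic after dividing by the leading coefficient 32.

Answer: s^5 + 11*s^4/4 + 11*s^3/8 - s^2/8 - 19*s/16 + 1/4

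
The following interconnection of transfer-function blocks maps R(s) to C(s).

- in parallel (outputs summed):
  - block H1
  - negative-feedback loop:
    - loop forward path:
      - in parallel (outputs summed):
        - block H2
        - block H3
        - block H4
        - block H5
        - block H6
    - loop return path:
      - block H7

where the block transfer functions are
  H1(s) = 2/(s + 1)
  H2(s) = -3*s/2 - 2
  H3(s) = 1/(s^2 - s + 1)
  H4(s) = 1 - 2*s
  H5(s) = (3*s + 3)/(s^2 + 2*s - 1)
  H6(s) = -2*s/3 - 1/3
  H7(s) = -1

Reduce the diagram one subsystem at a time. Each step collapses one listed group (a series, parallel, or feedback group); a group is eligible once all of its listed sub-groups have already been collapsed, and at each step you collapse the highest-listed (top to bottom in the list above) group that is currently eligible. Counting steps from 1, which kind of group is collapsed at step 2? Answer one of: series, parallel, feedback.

Step 1. combine H2, H3, H4, H5, H6 in parallel
Step 2. close the feedback loop around (H2+H3+H4+H5+H6), H7
Step 3. combine H1, [(H2+H3+H4+H5+H6)/(1+(H2+H3+H4+H5+H6)*H7)] in parallel
The group at step 2 is a feedback group.

Answer: feedback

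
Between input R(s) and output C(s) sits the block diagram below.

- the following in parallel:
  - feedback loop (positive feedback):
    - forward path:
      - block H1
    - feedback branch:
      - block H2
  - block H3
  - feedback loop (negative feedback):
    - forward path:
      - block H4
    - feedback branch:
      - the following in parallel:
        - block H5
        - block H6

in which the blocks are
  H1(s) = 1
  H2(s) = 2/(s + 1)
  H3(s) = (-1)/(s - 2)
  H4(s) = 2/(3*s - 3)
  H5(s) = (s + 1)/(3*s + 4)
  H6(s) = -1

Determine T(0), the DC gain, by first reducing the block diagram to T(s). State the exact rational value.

Step 1. collapse the loop (H1 forward, H2 return): (s + 1)/(s - 1)
Step 2. combine H5, H6 in parallel: (-2*s - 3)/(3*s + 4)
Step 3. reduce the feedback loop with forward H4 and return (H5+H6): (6*s + 8)/(9*s^2 - s - 18)
Step 4. reduce the parallel group [H1/(1-H1*H2)], H3, [H4/(1+H4*(H5+H6))]: (9*s^4 - 13*s^3 - 35*s^2 + 25*s + 34)/(9*s^4 - 28*s^3 + 3*s^2 + 52*s - 36)
Step 4 gives the overall T(s). Then T(0) = 34/(-36) = -17/18.

Answer: -17/18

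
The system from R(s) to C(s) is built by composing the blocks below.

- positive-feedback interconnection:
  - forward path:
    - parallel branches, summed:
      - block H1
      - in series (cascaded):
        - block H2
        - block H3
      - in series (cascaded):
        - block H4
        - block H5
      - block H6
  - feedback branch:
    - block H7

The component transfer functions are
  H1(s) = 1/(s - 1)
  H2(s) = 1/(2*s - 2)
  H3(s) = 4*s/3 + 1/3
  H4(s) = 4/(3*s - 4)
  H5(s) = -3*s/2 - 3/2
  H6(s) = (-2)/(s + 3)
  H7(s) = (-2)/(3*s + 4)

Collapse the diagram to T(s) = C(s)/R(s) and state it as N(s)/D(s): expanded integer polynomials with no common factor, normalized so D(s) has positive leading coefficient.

Step 1 - series reduction of H2, H3: (4*s + 1)/(6*s - 6)
Step 2 - multiply H4, H5 (series): (-6*s - 6)/(3*s - 4)
Step 3 - parallel reduction of H1, (H2*H3), (H4*H5), H6: (-24*s^3 - 103*s^2 + 107*s - 24)/(18*s^3 + 12*s^2 - 102*s + 72)
Step 4 - collapse the loop ((H1+(H2*H3)+(H4*H5)+H6) forward, H7 return), which is the overall transfer function T(s) = C(s)/R(s) in lowest terms

Final answer: (-72*s^4 - 405*s^3 - 91*s^2 + 356*s - 96)/(54*s^4 + 60*s^3 - 464*s^2 + 22*s + 240)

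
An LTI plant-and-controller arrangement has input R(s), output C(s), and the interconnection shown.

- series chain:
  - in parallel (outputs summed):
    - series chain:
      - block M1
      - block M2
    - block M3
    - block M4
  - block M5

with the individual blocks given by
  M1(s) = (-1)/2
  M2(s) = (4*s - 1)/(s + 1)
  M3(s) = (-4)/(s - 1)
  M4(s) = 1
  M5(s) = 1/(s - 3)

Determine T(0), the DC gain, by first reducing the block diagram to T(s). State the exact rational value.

First reduce the diagram to T(s).

(1) cascade M1, M2, giving (1 - 4*s)/(2*s + 2)
(2) add (M1*M2), M3, M4 (parallel), giving (-2*s^2 - 3*s - 11)/(2*s^2 - 2)
(3) multiply ((M1*M2)+M3+M4), M5 (series), giving (-2*s^2 - 3*s - 11)/(2*s^3 - 6*s^2 - 2*s + 6)
Evaluating the step-3 result (the overall T(s)) at s = 0 gives T(0) = -11/6.

Answer: -11/6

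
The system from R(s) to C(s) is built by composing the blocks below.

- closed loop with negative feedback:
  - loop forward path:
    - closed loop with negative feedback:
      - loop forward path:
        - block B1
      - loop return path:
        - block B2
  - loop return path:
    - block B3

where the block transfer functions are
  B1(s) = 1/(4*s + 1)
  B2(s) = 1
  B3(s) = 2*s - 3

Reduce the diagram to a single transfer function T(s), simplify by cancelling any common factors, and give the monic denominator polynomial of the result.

1. apply the feedback formula to B1, B2 gives 1/(4*s + 2)
2. apply the feedback formula to [B1/(1+B1*B2)], B3 gives 1/(6*s - 1)
Step 2 gives the fully reduced T(s), with no common factor left to cancel. The denominator's leading coefficient is 6, so divide each of its coefficients by 6 to get the monic form.

Hence the answer: s - 1/6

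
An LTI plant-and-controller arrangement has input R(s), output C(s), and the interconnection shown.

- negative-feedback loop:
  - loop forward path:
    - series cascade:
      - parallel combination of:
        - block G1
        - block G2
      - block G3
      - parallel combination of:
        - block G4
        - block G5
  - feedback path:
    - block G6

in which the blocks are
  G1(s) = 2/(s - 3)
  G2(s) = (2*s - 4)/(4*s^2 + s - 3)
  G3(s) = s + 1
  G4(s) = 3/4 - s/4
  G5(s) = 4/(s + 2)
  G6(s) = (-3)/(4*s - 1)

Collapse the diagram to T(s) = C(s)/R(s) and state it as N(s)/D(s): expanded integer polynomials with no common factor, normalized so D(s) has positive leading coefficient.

[1] reduce the parallel group G1, G2 = (10*s^2 - 8*s + 6)/(4*s^3 - 11*s^2 - 6*s + 9)
[2] parallel reduction of G4, G5 = (-s^2 + s + 22)/(4*s + 8)
[3] multiply (G1+G2), G3, (G4+G5) (series) = (-5*s^4 + 9*s^3 + 103*s^2 - 85*s + 66)/(8*s^3 - 14*s^2 - 42*s + 36)
[4] feedback reduction of ((G1+G2)*G3*(G4+G5)), G6, which is the overall transfer function T(s) = C(s)/R(s) in lowest terms

Therefore the answer is (-20*s^5 + 41*s^4 + 403*s^3 - 443*s^2 + 349*s - 66)/(47*s^4 - 91*s^3 - 463*s^2 + 441*s - 234).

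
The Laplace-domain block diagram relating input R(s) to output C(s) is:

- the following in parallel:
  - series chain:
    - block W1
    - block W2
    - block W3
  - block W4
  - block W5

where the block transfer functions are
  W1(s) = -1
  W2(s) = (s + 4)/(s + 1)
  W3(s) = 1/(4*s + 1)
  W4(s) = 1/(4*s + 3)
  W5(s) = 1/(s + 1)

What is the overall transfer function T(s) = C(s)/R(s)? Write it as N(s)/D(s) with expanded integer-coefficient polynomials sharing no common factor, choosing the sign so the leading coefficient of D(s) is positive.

Answer: (16*s^2 + 2*s - 8)/(16*s^3 + 32*s^2 + 19*s + 3)

Working:
[1] cascade W1, W2, W3; result (-s - 4)/(4*s^2 + 5*s + 1)
[2] combine (W1*W2*W3), W4, W5 in parallel, giving the overall T(s)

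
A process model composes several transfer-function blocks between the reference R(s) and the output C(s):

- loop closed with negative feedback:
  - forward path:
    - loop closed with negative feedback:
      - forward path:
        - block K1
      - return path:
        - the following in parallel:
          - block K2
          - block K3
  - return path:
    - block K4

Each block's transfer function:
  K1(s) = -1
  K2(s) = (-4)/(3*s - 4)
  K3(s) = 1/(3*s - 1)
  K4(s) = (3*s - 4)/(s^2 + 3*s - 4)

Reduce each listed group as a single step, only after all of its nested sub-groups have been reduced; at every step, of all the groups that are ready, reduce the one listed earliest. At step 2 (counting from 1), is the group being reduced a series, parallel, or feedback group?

[1] combine K2, K3 in parallel
[2] close the feedback loop around K1, (K2+K3)
[3] apply the feedback formula to [K1/(1+K1*(K2+K3))], K4
Step 2 collapses a feedback group.

Answer: feedback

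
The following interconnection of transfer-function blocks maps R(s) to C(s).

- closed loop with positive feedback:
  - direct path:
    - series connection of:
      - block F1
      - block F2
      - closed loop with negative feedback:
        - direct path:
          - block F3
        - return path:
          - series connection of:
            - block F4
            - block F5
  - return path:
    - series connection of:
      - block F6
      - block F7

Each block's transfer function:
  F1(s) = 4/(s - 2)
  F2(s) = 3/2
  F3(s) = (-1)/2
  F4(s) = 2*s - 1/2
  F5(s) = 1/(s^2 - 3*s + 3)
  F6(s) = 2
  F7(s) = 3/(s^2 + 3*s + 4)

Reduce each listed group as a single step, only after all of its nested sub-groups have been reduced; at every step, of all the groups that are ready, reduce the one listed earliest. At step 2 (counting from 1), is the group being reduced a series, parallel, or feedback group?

Step 1: series reduction of F4, F5
Step 2: apply the feedback formula to F3, (F4*F5)
Step 3: cascade F1, F2, [F3/(1+F3*(F4*F5))]
Step 4: reduce the series chain F6, F7
Step 5: collapse the loop ((F1*F2*[F3/(1+F3*(F4*F5))]) forward, (F6*F7) return)
At step 2 the group reduced is feedback.

Answer: feedback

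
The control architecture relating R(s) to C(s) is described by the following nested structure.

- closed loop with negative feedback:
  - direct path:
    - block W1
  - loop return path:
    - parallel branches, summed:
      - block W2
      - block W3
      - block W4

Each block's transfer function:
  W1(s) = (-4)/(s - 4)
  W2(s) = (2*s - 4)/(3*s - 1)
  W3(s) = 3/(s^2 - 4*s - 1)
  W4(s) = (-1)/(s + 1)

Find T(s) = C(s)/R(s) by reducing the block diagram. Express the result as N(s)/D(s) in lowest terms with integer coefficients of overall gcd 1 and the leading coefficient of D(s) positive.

Answer: (-12*s^4 + 40*s^3 + 48*s^2 - 8*s - 4)/(3*s^5 - 30*s^4 + 80*s^3 - 46*s^2 - 99*s - 4)

Working:
Step 1. parallel reduction of W2, W3, W4; result (2*s^4 - 13*s^3 + 24*s^2 + 23*s)/(3*s^4 - 10*s^3 - 12*s^2 + 2*s + 1)
Step 2. apply the feedback formula to W1, (W2+W3+W4): this yields T(s), and no further normalization is needed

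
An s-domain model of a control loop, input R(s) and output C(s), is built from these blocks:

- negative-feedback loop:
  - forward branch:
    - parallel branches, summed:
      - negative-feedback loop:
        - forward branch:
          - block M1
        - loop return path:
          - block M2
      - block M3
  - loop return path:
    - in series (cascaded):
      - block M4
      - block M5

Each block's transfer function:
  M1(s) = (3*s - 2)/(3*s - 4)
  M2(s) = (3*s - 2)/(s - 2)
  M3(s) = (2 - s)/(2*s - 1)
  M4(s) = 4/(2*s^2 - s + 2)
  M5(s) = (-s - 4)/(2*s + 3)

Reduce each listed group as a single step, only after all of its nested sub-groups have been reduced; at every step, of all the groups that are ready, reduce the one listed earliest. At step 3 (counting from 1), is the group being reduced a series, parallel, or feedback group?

[1] reduce the feedback loop with forward M1 and return M2
[2] parallel reduction of [M1/(1+M1*M2)], M3
[3] multiply M4, M5 (series)
[4] apply the feedback formula to ([M1/(1+M1*M2)]+M3), (M4*M5)
Step 3: series.

Therefore the answer is series.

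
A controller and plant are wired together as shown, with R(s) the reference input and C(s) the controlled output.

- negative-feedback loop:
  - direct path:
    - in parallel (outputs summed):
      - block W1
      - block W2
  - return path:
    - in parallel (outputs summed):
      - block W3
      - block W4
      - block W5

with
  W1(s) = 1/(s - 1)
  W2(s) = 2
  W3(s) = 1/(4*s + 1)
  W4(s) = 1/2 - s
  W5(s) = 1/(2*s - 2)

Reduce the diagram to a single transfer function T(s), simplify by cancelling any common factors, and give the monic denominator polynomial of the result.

Step 1. parallel reduction of W1, W2, giving (2*s - 1)/(s - 1)
Step 2. sum the parallel branches W3, W4, W5, giving (-8*s^3 + 10*s^2 + 5*s - 2)/(8*s^2 - 6*s - 2)
Step 3. close the feedback loop around (W1+W2), (W3+W4+W5), giving (-16*s^3 + 20*s^2 - 2*s - 2)/(16*s^4 - 36*s^3 + 14*s^2 + 5*s - 4)
T(s) is the step-3 result (common factors already cancelled). Leading coefficient of the denominator: 16. Divide through by 16 for the monic polynomial.

Final answer: s^4 - 9*s^3/4 + 7*s^2/8 + 5*s/16 - 1/4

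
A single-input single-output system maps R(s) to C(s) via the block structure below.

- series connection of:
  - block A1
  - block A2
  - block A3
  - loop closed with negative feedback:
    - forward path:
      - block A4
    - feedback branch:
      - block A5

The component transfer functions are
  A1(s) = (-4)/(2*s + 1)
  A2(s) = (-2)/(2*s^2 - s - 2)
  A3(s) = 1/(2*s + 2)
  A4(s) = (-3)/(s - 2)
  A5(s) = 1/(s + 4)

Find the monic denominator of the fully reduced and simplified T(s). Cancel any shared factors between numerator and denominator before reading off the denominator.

Answer: s^6 + 3*s^5 - 41*s^4/4 - 61*s^3/4 + 39*s^2/4 + 73*s/4 + 11/2

Working:
Step 1: feedback reduction of A4, A5 = (-3*s - 12)/(s^2 + 2*s - 11)
Step 2: combine A1, A2, A3, [A4/(1+A4*A5)] in series = (-12*s - 48)/(4*s^6 + 12*s^5 - 41*s^4 - 61*s^3 + 39*s^2 + 73*s + 22)
Step 2 gives the fully reduced T(s), with no common factor left to cancel. The denominator's leading coefficient is 4, so divide each of its coefficients by 4 to get the monic form.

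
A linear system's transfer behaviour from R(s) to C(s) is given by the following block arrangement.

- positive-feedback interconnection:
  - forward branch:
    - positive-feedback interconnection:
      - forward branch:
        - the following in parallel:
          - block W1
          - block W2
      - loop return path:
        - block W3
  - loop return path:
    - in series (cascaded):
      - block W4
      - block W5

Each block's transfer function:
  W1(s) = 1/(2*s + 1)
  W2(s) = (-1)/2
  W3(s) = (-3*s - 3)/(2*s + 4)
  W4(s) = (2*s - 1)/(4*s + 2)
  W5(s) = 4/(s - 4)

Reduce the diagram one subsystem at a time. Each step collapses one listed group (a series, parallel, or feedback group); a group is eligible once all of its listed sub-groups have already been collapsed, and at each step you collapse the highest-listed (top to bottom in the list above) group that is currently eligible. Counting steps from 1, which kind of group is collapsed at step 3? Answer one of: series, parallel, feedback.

Answer: series

Working:
1. parallel reduction of W1, W2
2. apply the feedback formula to (W1+W2), W3
3. cascade W4, W5
4. close the feedback loop around [(W1+W2)/(1-(W1+W2)*W3)], (W4*W5)
Step 3: series.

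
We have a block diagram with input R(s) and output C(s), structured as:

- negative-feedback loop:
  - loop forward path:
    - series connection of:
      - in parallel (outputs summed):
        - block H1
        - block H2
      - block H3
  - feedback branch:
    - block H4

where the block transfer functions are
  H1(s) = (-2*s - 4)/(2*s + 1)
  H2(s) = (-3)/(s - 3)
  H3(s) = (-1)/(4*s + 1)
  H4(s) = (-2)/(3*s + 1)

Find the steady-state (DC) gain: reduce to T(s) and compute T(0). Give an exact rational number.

Step 1 - reduce the parallel group H1, H2 = (-2*s^2 - 4*s + 9)/(2*s^2 - 5*s - 3)
Step 2 - combine (H1+H2), H3 in series = (2*s^2 + 4*s - 9)/(8*s^3 - 18*s^2 - 17*s - 3)
Step 3 - collapse the loop (((H1+H2)*H3) forward, H4 return) = (6*s^3 + 14*s^2 - 23*s - 9)/(24*s^4 - 46*s^3 - 73*s^2 - 34*s + 15)
DC gain: substitute s = 0 into T(s) from step 3: T(0) = -9/15 = -3/5.

Final answer: -3/5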